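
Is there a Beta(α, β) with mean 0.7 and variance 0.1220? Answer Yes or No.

Yes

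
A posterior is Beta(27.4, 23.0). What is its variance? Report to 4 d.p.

0.0048

μ = 27.4/50.4 = 0.543651; Var = μ(1−μ)/(α+β+1) = 0.2480946/51.4 = 0.0048.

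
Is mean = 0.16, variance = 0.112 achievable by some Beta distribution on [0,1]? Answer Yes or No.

Yes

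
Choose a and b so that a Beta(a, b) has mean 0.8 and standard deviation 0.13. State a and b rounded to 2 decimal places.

a = 6.77, b = 1.69

Variance = 0.13² = 0.0169. The moment-matching identity a+b = μ(1−μ)/Var − 1 gives
a+b = 0.16/0.0169 − 1 = 8.4675, so a = μ·8.4675 = 6.77 and b = (1−μ)·8.4675 = 1.69.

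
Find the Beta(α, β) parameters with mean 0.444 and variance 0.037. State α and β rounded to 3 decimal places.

By moment matching, α+β = μ(1−μ)/σ² − 1 = (0.444·0.556)/0.037 − 1 = 6.6720 − 1 = 5.6720.
Since α/(α+β) = μ, α = 0.444·5.6720 = 2.518 and β = 0.556·5.6720 = 3.154.

α = 2.518, β = 3.154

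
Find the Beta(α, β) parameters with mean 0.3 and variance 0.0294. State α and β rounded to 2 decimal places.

α = 1.84, β = 4.30

By moment matching, α+β = μ(1−μ)/σ² − 1 = (0.3·0.7)/0.0294 − 1 = 7.1429 − 1 = 6.1429.
Since α/(α+β) = μ, α = 0.3·6.1429 = 1.84 and β = 0.7·6.1429 = 4.30.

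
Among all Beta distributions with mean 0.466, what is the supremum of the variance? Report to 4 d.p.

0.2488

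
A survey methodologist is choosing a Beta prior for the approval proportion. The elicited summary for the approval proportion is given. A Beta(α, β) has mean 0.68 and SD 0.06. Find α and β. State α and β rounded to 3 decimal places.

First σ² = 0.0036. Setting α = μn, β = (1−μ)n with n = α+β,
μ(1−μ)/(n+1) = 0.0036 ⇒ n+1 = 0.2176/0.0036 = 60.4444 ⇒ n = 59.4444.
Hence α = 0.68×59.4444 = 40.422, β = 0.32×59.4444 = 19.022.

α = 40.422, β = 19.022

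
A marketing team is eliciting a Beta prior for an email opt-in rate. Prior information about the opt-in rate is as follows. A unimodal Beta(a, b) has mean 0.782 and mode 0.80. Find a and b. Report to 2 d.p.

a = 26.07, b = 7.27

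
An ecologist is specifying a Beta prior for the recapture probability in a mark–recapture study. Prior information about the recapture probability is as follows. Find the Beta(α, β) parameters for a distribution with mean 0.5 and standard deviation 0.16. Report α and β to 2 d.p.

α = 4.38, β = 4.38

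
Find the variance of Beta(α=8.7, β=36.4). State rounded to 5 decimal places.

Var = αβ/[(α+β)²(α+β+1)] = (8.7×36.4)/(45.1²×46.1) = 316.68/93767.861 = 0.00338.

0.00338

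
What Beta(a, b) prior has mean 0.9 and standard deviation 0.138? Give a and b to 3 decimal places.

a = 3.353, b = 0.373

Variance = 0.138² = 0.019044. The moment-matching identity a+b = μ(1−μ)/Var − 1 gives
a+b = 0.09/0.019044 − 1 = 3.7259, so a = μ·3.7259 = 3.353 and b = (1−μ)·3.7259 = 0.373.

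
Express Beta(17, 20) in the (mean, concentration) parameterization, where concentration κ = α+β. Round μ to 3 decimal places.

κ = α+β = 17+20 = 37; μ = α/κ = 17/37 = 0.459.

μ = 0.459, κ = 37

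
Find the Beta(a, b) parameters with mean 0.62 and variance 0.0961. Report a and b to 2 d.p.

a = 0.90, b = 0.55

Let s = a+b. The Beta variance is μ(1−μ)/(s+1).
So s+1 = μ(1−μ)/σ² = (0.62×0.38)/0.0961 = 0.2356/0.0961 = 2.4516, giving s = 1.4516.
Then a = μs = 0.62×1.4516 = 0.90 and b = (1−μ)s = 0.38×1.4516 = 0.55.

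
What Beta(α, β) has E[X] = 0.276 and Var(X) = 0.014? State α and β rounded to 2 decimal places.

α = 3.66, β = 9.61

By moment matching, α+β = μ(1−μ)/σ² − 1 = (0.276·0.724)/0.014 − 1 = 14.2731 − 1 = 13.2731.
Since α/(α+β) = μ, α = 0.276·13.2731 = 3.66 and β = 0.724·13.2731 = 9.61.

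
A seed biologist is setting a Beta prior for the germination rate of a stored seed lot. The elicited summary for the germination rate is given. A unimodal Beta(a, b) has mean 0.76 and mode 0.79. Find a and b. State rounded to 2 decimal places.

a = 14.69, b = 4.64

Let s = a+b. Mean gives a = μs = 0.76s; mode gives (a−1)/(s−2) = 0.79.
Substituting: 0.76s − 1 = 0.79(s−2) = 0.79s − 1.58, so -0.03s = -0.58 and s = 19.3333.
Then a = 0.76×19.3333 = 14.69 and b = s−a = 4.64.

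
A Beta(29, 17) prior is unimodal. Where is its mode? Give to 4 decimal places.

0.6364

The density x^(α−1)(1−x)^(β−1) is maximised at (α−1)/(α+β−2) = 28/44 = 0.6364.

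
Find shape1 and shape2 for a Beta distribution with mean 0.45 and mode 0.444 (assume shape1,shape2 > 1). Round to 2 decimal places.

shape1 = 8.40, shape2 = 10.27

Let s = shape1+shape2. Mean gives shape1 = μs = 0.45s; mode gives (shape1−1)/(s−2) = 0.444.
Substituting: 0.45s − 1 = 0.444(s−2) = 0.444s − 0.888, so 0.006s = 0.112 and s = 18.6667.
Then shape1 = 0.45×18.6667 = 8.40 and shape2 = s−shape1 = 10.27.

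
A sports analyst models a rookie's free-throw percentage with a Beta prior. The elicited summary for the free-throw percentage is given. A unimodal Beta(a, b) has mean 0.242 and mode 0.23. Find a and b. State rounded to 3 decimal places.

With s = a+b: μ = a/s and mode = (a−1)/(s−2). Eliminating a = μs,
μs − 1 = m(s−2) ⇒ s(μ−m) = 1−2m ⇒ s = 0.54/0.012 = 45.0000.
So a = μs = 10.890, b = (1−μ)s = 34.110.

a = 10.890, b = 34.110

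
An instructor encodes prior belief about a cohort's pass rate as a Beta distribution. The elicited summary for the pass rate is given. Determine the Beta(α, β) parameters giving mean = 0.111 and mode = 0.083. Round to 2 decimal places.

α = 3.31, β = 26.48

With s = α+β: μ = α/s and mode = (α−1)/(s−2). Eliminating α = μs,
μs − 1 = m(s−2) ⇒ s(μ−m) = 1−2m ⇒ s = 0.834/0.028 = 29.7857.
So α = μs = 3.31, β = (1−μ)s = 26.48.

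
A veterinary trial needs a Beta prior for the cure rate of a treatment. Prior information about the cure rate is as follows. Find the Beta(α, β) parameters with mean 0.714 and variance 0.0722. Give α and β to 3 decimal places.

Let s = α+β. The Beta variance is μ(1−μ)/(s+1).
So s+1 = μ(1−μ)/σ² = (0.714×0.286)/0.0722 = 0.204204/0.0722 = 2.8283, giving s = 1.8283.
Then α = μs = 0.714×1.8283 = 1.305 and β = (1−μ)s = 0.286×1.8283 = 0.523.

α = 1.305, β = 0.523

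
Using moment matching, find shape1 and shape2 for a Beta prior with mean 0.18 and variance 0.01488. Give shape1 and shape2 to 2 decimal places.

Write ν = shape1+shape2; then shape1 = μν and Var = μ(1−μ)/(ν+1).
ν = μ(1−μ)/Var − 1 = 0.1476/0.01488 − 1 = 8.9194.
shape1 = 0.18·8.9194 = 1.61, shape2 = 0.82·8.9194 = 7.31.

shape1 = 1.61, shape2 = 7.31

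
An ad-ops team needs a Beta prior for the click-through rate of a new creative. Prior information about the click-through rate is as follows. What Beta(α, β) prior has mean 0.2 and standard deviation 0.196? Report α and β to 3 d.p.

σ² = 0.196² = 0.038416.
With s = α+β, Var = μ(1−μ)/(s+1), so s+1 = (0.2×0.8)/0.038416 = 4.1649 and s = 3.1649.
α = μs = 0.633, β = (1−μ)s = 2.532.

α = 0.633, β = 2.532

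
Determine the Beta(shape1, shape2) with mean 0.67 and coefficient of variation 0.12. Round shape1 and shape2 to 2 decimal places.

shape1 = 22.25, shape2 = 10.96

Var = (CV·μ)² = (0.12×0.67)² = 0.006464.
shape1+shape2 = μ(1−μ)/Var − 1 = 0.2211/0.006464 − 1 = 33.2040.
Thus shape1 = 0.67·33.2040 = 22.25 and shape2 = 0.33·33.2040 = 10.96.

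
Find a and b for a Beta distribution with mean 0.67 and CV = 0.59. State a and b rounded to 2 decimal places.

a = 0.28, b = 0.14

Var = (CV·μ)² = (0.59×0.67)² = 0.156262.
a+b = μ(1−μ)/Var − 1 = 0.2211/0.156262 − 1 = 0.4149.
Thus a = 0.67·0.4149 = 0.28 and b = 0.33·0.4149 = 0.14.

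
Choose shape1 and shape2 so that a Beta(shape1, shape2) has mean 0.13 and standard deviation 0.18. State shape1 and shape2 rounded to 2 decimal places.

shape1 = 0.32, shape2 = 2.17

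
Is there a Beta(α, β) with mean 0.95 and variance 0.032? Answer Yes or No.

Yes

The Beta variance bound is σ² < μ(1−μ).
Here μ(1−μ) = 0.95×0.05 = 0.0475, and 0.032 < 0.0475.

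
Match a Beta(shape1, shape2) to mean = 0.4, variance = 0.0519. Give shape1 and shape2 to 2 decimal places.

shape1 = 1.45, shape2 = 2.17

Let s = shape1+shape2. The Beta variance is μ(1−μ)/(s+1).
So s+1 = μ(1−μ)/σ² = (0.4×0.6)/0.0519 = 0.24/0.0519 = 4.6243, giving s = 3.6243.
Then shape1 = μs = 0.4×3.6243 = 1.45 and shape2 = (1−μ)s = 0.6×3.6243 = 2.17.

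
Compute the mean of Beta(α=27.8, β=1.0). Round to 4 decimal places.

The Beta mean is α/(α+β) = 27.8/(27.8+1.0) = 0.9653.

0.9653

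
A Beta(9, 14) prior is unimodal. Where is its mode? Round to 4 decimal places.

0.3810

With α,β > 1, mode = (α−1)/(α+β−2) = 8/21 = 0.3810.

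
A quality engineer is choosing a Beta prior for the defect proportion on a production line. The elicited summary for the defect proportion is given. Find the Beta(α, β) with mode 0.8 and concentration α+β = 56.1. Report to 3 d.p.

Since the density peak of Beta(α,β) is at (α−1)/(α+β−2),
α = 1 + 0.8(56.1−2) = 44.280 and β = 56.1 − 44.280 = 11.820.

α = 44.280, β = 11.820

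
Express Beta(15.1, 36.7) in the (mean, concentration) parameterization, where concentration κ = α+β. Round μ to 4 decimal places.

κ = α+β = 15.1+36.7 = 51.8; μ = α/κ = 15.1/51.8 = 0.2915.

μ = 0.2915, κ = 51.8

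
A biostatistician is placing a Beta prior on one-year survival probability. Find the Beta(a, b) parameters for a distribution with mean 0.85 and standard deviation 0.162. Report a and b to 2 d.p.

Variance = 0.162² = 0.026244. The moment-matching identity a+b = μ(1−μ)/Var − 1 gives
a+b = 0.1275/0.026244 − 1 = 3.8583, so a = μ·3.8583 = 3.28 and b = (1−μ)·3.8583 = 0.58.

a = 3.28, b = 0.58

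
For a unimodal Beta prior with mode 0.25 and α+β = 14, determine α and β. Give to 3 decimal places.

α = 4.000, β = 10.000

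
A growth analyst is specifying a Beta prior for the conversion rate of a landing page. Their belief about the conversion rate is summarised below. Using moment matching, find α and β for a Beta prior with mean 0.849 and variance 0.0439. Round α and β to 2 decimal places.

α = 1.63, β = 0.29

Write ν = α+β; then α = μν and Var = μ(1−μ)/(ν+1).
ν = μ(1−μ)/Var − 1 = 0.128199/0.0439 − 1 = 1.9203.
α = 0.849·1.9203 = 1.63, β = 0.151·1.9203 = 0.29.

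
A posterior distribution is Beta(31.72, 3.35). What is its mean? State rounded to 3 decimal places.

The Beta mean is α/(α+β) = 31.72/(31.72+3.35) = 0.904.

0.904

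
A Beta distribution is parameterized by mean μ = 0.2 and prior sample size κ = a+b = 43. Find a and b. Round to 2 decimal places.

Split κ in proportion μ : (1−μ): a = 0.2·43 = 8.60, b = 43 − 8.60 = 34.40.

a = 8.60, b = 34.40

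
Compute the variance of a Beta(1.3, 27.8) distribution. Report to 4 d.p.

0.0014

α+β = 29.1 and αβ = 36.14, so Var = αβ/[(α+β)²(α+β+1)] = 36.14/25488.981 = 0.0014.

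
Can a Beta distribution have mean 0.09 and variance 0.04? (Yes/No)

Yes

A Beta with mean μ has variance μ(1−μ)/(α+β+1) < μ(1−μ).
Here μ(1−μ) = 0.09×0.91 = 0.0819, and 0.04 < 0.0819.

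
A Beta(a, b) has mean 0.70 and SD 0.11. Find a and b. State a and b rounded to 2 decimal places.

First σ² = 0.0121. Setting a = μn, b = (1−μ)n with n = a+b,
μ(1−μ)/(n+1) = 0.0121 ⇒ n+1 = 0.2100/0.0121 = 17.3554 ⇒ n = 16.3554.
Hence a = 0.70×16.3554 = 11.45, b = 0.30×16.3554 = 4.91.

a = 11.45, b = 4.91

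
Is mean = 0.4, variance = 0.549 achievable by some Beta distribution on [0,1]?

No

A Beta with mean μ has variance μ(1−μ)/(α+β+1) < μ(1−μ).
Here μ(1−μ) = 0.4×0.6 = 0.24, and 0.549 ≥ 0.24.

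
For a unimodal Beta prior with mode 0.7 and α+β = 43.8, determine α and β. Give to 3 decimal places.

α = 30.260, β = 13.540

For α,β>1 the mode is (α−1)/(α+β−2), so α = mode·(κ−2)+1 = 0.7×41.8+1 = 30.260.
And β = (1−mode)·(κ−2)+1 = 0.3×41.8+1 = 13.540.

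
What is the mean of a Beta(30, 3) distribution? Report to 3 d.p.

0.909

The Beta mean is α/(α+β) = 30/(30+3) = 0.909.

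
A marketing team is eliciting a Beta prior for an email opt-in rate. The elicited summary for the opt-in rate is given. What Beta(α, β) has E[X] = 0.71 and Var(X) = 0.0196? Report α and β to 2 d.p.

By moment matching, α+β = μ(1−μ)/σ² − 1 = (0.71·0.29)/0.0196 − 1 = 10.5051 − 1 = 9.5051.
Since α/(α+β) = μ, α = 0.71·9.5051 = 6.75 and β = 0.29·9.5051 = 2.76.

α = 6.75, β = 2.76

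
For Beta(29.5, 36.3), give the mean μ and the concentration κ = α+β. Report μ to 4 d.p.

κ = α+β = 29.5+36.3 = 65.8; μ = α/κ = 29.5/65.8 = 0.4483.

μ = 0.4483, κ = 65.8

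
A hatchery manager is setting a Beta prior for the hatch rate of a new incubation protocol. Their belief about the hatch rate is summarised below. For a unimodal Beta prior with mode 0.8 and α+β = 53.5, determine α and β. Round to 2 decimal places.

α = 42.20, β = 11.30

Mode = (α−1)/(κ−2) with κ = α+β, so α−1 = 0.8·51.5 = 41.20.
α = 42.20; β = κ − α = 11.30.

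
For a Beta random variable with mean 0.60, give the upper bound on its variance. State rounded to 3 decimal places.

0.240

Var = μ(1−μ)/(α+β+1), which approaches μ(1−μ) as α+β → 0.
So the supremum is μ(1−μ) = 0.60×0.40 = 0.240.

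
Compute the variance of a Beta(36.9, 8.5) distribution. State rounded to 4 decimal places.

μ = 36.9/45.4 = 0.812775; Var = μ(1−μ)/(α+β+1) = 0.1521716/46.4 = 0.0033.

0.0033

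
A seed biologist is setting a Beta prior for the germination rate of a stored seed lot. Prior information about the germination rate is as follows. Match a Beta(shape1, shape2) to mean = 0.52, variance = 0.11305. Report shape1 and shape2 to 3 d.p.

Write ν = shape1+shape2; then shape1 = μν and Var = μ(1−μ)/(ν+1).
ν = μ(1−μ)/Var − 1 = 0.2496/0.11305 − 1 = 1.2079.
shape1 = 0.52·1.2079 = 0.628, shape2 = 0.48·1.2079 = 0.580.

shape1 = 0.628, shape2 = 0.580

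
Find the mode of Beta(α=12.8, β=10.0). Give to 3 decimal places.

0.567

The density x^(α−1)(1−x)^(β−1) is maximised at (α−1)/(α+β−2) = 11.8/20.8 = 0.567.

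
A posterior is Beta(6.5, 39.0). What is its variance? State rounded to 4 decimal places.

0.0026

Var = αβ/[(α+β)²(α+β+1)] = (6.5×39.0)/(45.5²×46.5) = 253.50/96266.625 = 0.0026.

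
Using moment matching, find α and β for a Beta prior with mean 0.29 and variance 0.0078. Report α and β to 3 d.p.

α = 7.365, β = 18.032

Write ν = α+β; then α = μν and Var = μ(1−μ)/(ν+1).
ν = μ(1−μ)/Var − 1 = 0.2059/0.0078 − 1 = 25.3974.
α = 0.29·25.3974 = 7.365, β = 0.71·25.3974 = 18.032.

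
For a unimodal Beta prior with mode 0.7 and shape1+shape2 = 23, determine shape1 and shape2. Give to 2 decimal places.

shape1 = 15.70, shape2 = 7.30

Mode = (shape1−1)/(κ−2) with κ = shape1+shape2, so shape1−1 = 0.7·21 = 14.70.
shape1 = 15.70; shape2 = κ − shape1 = 7.30.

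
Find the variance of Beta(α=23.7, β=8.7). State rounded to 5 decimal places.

0.00588

Var = αβ/[(α+β)²(α+β+1)] = (23.7×8.7)/(32.4²×33.4) = 206.19/35061.984 = 0.00588.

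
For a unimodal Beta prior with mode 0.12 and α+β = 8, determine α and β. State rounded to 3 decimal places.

α = 1.720, β = 6.280

Mode = (α−1)/(κ−2) with κ = α+β, so α−1 = 0.12·6 = 0.720.
α = 1.720; β = κ − α = 6.280.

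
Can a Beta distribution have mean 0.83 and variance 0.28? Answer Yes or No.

No

A Beta with mean μ has variance μ(1−μ)/(α+β+1) < μ(1−μ).
Here μ(1−μ) = 0.83×0.17 = 0.1411, and 0.28 ≥ 0.1411.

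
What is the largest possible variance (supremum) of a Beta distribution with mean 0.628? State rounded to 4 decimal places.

For fixed mean μ the Beta variance is μ(1−μ)/(α+β+1), increasing as α+β decreases.
Its least upper bound (not attained) is μ(1−μ) = 0.628·0.372 = 0.2336.

0.2336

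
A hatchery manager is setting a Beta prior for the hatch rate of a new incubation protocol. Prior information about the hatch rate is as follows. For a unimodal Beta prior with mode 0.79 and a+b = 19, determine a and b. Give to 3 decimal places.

a = 14.430, b = 4.570

Mode = (a−1)/(κ−2) with κ = a+b, so a−1 = 0.79·17 = 13.430.
a = 14.430; b = κ − a = 4.570.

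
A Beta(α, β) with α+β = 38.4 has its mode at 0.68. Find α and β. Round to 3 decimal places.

Mode = (α−1)/(κ−2) with κ = α+β, so α−1 = 0.68·36.4 = 24.752.
α = 25.752; β = κ − α = 12.648.

α = 25.752, β = 12.648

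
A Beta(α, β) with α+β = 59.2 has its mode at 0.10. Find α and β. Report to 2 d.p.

Mode = (α−1)/(κ−2) with κ = α+β, so α−1 = 0.10·57.2 = 5.72.
α = 6.72; β = κ − α = 52.48.

α = 6.72, β = 52.48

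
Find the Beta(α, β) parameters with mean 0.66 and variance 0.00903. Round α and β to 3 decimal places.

Write ν = α+β; then α = μν and Var = μ(1−μ)/(ν+1).
ν = μ(1−μ)/Var − 1 = 0.2244/0.00903 − 1 = 23.8505.
α = 0.66·23.8505 = 15.741, β = 0.34·23.8505 = 8.109.

α = 15.741, β = 8.109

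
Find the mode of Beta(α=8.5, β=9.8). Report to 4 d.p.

The density x^(α−1)(1−x)^(β−1) is maximised at (α−1)/(α+β−2) = 7.5/16.3 = 0.4601.

0.4601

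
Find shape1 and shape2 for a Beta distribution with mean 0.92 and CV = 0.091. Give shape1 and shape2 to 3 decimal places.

shape1 = 8.741, shape2 = 0.760

σ = CV·μ = 0.091×0.92 = 0.08372, so σ² = 0.007009.
s+1 = μ(1−μ)/σ² = 0.0736/0.007009 = 10.5007, so s = shape1+shape2 = 9.5007.
shape1 = μs = 8.741, shape2 = (1−μ)s = 0.760.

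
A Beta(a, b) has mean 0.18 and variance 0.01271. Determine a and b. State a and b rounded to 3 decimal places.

By moment matching, a+b = μ(1−μ)/σ² − 1 = (0.18·0.82)/0.01271 − 1 = 11.6129 − 1 = 10.6129.
Since a/(a+b) = μ, a = 0.18·10.6129 = 1.910 and b = 0.82·10.6129 = 8.703.

a = 1.910, b = 8.703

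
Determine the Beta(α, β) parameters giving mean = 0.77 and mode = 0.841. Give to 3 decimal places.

With s = α+β: μ = α/s and mode = (α−1)/(s−2). Eliminating α = μs,
μs − 1 = m(s−2) ⇒ s(μ−m) = 1−2m ⇒ s = -0.682/-0.071 = 9.6056.
So α = μs = 7.396, β = (1−μ)s = 2.209.

α = 7.396, β = 2.209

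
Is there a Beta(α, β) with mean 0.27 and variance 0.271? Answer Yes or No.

No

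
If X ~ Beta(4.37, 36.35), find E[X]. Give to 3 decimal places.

The Beta mean is α/(α+β) = 4.37/(4.37+36.35) = 0.107.

0.107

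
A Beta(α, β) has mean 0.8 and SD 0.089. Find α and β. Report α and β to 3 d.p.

First σ² = 0.007921. Setting α = μn, β = (1−μ)n with n = α+β,
μ(1−μ)/(n+1) = 0.007921 ⇒ n+1 = 0.16/0.007921 = 20.1995 ⇒ n = 19.1995.
Hence α = 0.8×19.1995 = 15.360, β = 0.2×19.1995 = 3.840.

α = 15.360, β = 3.840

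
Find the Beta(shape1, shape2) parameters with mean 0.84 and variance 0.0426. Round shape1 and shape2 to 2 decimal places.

By moment matching, shape1+shape2 = μ(1−μ)/σ² − 1 = (0.84·0.16)/0.0426 − 1 = 3.1549 − 1 = 2.1549.
Since shape1/(shape1+shape2) = μ, shape1 = 0.84·2.1549 = 1.81 and shape2 = 0.16·2.1549 = 0.34.

shape1 = 1.81, shape2 = 0.34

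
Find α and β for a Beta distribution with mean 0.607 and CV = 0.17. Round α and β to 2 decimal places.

α = 12.99, β = 8.41

Var = (CV·μ)² = (0.17×0.607)² = 0.010648.
α+β = μ(1−μ)/Var − 1 = 0.238551/0.010648 − 1 = 21.4030.
Thus α = 0.607·21.4030 = 12.99 and β = 0.393·21.4030 = 8.41.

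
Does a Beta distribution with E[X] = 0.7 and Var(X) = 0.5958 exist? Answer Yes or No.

No

The Beta variance bound is σ² < μ(1−μ).
Here μ(1−μ) = 0.7×0.3 = 0.21, and 0.5958 ≥ 0.21.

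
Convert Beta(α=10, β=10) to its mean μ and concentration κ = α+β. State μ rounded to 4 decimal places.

μ = 0.5000, κ = 20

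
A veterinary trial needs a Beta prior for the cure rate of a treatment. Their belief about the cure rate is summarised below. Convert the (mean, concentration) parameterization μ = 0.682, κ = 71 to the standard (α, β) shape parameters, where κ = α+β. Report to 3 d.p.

α = 48.422, β = 22.578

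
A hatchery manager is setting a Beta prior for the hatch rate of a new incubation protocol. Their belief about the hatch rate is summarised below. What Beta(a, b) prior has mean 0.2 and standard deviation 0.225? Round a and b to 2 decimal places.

First σ² = 0.050625. Setting a = μn, b = (1−μ)n with n = a+b,
μ(1−μ)/(n+1) = 0.050625 ⇒ n+1 = 0.16/0.050625 = 3.1605 ⇒ n = 2.1605.
Hence a = 0.2×2.1605 = 0.43, b = 0.8×2.1605 = 1.73.

a = 0.43, b = 1.73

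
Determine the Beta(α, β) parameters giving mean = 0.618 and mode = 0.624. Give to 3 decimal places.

With s = α+β: μ = α/s and mode = (α−1)/(s−2). Eliminating α = μs,
μs − 1 = m(s−2) ⇒ s(μ−m) = 1−2m ⇒ s = -0.248/-0.006 = 41.3333.
So α = μs = 25.544, β = (1−μ)s = 15.789.

α = 25.544, β = 15.789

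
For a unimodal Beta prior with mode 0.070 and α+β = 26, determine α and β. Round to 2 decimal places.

α = 2.68, β = 23.32

Mode = (α−1)/(κ−2) with κ = α+β, so α−1 = 0.070·24 = 1.68.
α = 2.68; β = κ − α = 23.32.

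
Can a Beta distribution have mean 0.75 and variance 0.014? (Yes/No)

The Beta variance bound is σ² < μ(1−μ).
Here μ(1−μ) = 0.75×0.25 = 0.1875, and 0.014 < 0.1875.

Yes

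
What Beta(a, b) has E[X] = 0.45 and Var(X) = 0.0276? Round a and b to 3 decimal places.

By moment matching, a+b = μ(1−μ)/σ² − 1 = (0.45·0.55)/0.0276 − 1 = 8.9674 − 1 = 7.9674.
Since a/(a+b) = μ, a = 0.45·7.9674 = 3.585 and b = 0.55·7.9674 = 4.382.

a = 3.585, b = 4.382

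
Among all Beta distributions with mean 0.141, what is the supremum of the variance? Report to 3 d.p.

For fixed mean μ the Beta variance is μ(1−μ)/(α+β+1), increasing as α+β decreases.
Its least upper bound (not attained) is μ(1−μ) = 0.141·0.859 = 0.121.

0.121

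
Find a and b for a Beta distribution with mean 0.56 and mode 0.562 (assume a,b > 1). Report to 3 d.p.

a = 34.720, b = 27.280

Let s = a+b. Mean gives a = μs = 0.56s; mode gives (a−1)/(s−2) = 0.562.
Substituting: 0.56s − 1 = 0.562(s−2) = 0.562s − 1.124, so -0.002s = -0.124 and s = 62.0000.
Then a = 0.56×62.0000 = 34.720 and b = s−a = 27.280.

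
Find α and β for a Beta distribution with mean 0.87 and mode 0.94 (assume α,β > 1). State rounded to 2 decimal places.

With s = α+β: μ = α/s and mode = (α−1)/(s−2). Eliminating α = μs,
μs − 1 = m(s−2) ⇒ s(μ−m) = 1−2m ⇒ s = -0.88/-0.07 = 12.5714.
So α = μs = 10.94, β = (1−μ)s = 1.63.

α = 10.94, β = 1.63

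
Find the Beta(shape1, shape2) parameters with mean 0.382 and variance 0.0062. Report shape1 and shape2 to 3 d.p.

shape1 = 14.163, shape2 = 22.913

By moment matching, shape1+shape2 = μ(1−μ)/σ² − 1 = (0.382·0.618)/0.0062 − 1 = 38.0768 − 1 = 37.0768.
Since shape1/(shape1+shape2) = μ, shape1 = 0.382·37.0768 = 14.163 and shape2 = 0.618·37.0768 = 22.913.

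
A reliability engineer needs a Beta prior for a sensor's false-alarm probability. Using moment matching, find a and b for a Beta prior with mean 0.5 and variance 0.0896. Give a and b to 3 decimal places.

By moment matching, a+b = μ(1−μ)/σ² − 1 = (0.5·0.5)/0.0896 − 1 = 2.7902 − 1 = 1.7902.
Since a/(a+b) = μ, a = 0.5·1.7902 = 0.895 and b = 0.5·1.7902 = 0.895.

a = 0.895, b = 0.895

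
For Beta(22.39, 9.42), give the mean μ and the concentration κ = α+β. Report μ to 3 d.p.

κ = α+β = 22.39+9.42 = 31.81; μ = α/κ = 22.39/31.81 = 0.704.

μ = 0.704, κ = 31.81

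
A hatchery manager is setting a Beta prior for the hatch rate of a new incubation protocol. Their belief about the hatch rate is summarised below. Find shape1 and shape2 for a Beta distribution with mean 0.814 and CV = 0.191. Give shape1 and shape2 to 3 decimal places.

shape1 = 4.285, shape2 = 0.979

σ = CV·μ = 0.191×0.814 = 0.15547, so σ² = 0.024172.
s+1 = μ(1−μ)/σ² = 0.151404/0.024172 = 6.2636, so s = shape1+shape2 = 5.2636.
shape1 = μs = 4.285, shape2 = (1−μ)s = 0.979.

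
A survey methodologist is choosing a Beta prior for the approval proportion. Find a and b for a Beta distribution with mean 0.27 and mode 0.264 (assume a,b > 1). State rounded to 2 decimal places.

With s = a+b: μ = a/s and mode = (a−1)/(s−2). Eliminating a = μs,
μs − 1 = m(s−2) ⇒ s(μ−m) = 1−2m ⇒ s = 0.472/0.006 = 78.6667.
So a = μs = 21.24, b = (1−μ)s = 57.43.

a = 21.24, b = 57.43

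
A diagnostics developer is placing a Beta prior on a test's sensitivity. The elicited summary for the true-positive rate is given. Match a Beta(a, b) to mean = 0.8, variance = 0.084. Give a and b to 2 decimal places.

a = 0.72, b = 0.18

Let s = a+b. The Beta variance is μ(1−μ)/(s+1).
So s+1 = μ(1−μ)/σ² = (0.8×0.2)/0.084 = 0.16/0.084 = 1.9048, giving s = 0.9048.
Then a = μs = 0.8×0.9048 = 0.72 and b = (1−μ)s = 0.2×0.9048 = 0.18.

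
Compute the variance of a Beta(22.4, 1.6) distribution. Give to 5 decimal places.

α+β = 24.0 and αβ = 35.84, so Var = αβ/[(α+β)²(α+β+1)] = 35.84/14400.000 = 0.00249.

0.00249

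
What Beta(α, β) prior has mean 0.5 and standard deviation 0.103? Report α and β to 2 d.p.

Variance = 0.103² = 0.010609. The moment-matching identity α+β = μ(1−μ)/Var − 1 gives
α+β = 0.25/0.010609 − 1 = 22.5649, so α = μ·22.5649 = 11.28 and β = (1−μ)·22.5649 = 11.28.

α = 11.28, β = 11.28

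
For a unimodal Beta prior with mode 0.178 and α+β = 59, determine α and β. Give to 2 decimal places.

For α,β>1 the mode is (α−1)/(α+β−2), so α = mode·(κ−2)+1 = 0.178×57+1 = 11.15.
And β = (1−mode)·(κ−2)+1 = 0.822×57+1 = 47.85.

α = 11.15, β = 47.85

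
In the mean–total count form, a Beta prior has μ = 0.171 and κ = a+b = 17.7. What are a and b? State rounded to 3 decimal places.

a = μκ = 0.171×17.7 = 3.027 and b = (1−μ)κ = 0.829×17.7 = 14.673.

a = 3.027, b = 14.673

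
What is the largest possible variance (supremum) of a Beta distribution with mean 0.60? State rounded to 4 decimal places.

0.2400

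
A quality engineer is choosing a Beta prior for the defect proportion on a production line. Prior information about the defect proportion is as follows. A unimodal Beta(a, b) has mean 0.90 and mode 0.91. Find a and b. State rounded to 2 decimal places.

a = 73.80, b = 8.20

Let s = a+b. Mean gives a = μs = 0.90s; mode gives (a−1)/(s−2) = 0.91.
Substituting: 0.90s − 1 = 0.91(s−2) = 0.91s − 1.82, so -0.01s = -0.82 and s = 82.0000.
Then a = 0.90×82.0000 = 73.80 and b = s−a = 8.20.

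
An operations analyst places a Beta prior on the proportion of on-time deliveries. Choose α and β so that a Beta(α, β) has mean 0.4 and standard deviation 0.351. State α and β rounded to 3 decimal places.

α = 0.379, β = 0.569

First σ² = 0.123201. Setting α = μn, β = (1−μ)n with n = α+β,
μ(1−μ)/(n+1) = 0.123201 ⇒ n+1 = 0.24/0.123201 = 1.9480 ⇒ n = 0.9480.
Hence α = 0.4×0.9480 = 0.379, β = 0.6×0.9480 = 0.569.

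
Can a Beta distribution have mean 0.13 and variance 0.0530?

For any Beta, Var(X) < E[X]·(1−E[X]).
Here μ(1−μ) = 0.13×0.87 = 0.1131, and 0.0530 < 0.1131.

Yes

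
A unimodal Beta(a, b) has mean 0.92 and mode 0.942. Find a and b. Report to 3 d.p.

a = 36.967, b = 3.215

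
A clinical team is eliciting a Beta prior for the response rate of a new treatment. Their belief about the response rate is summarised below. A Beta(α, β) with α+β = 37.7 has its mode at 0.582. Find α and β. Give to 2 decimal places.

α = 21.78, β = 15.92

Mode = (α−1)/(κ−2) with κ = α+β, so α−1 = 0.582·35.7 = 20.78.
α = 21.78; β = κ − α = 15.92.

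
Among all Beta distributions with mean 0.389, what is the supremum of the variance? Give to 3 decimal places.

0.238

For fixed mean μ the Beta variance is μ(1−μ)/(α+β+1), increasing as α+β decreases.
Its least upper bound (not attained) is μ(1−μ) = 0.389·0.611 = 0.238.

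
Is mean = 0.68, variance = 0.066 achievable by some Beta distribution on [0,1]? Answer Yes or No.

The Beta variance bound is σ² < μ(1−μ).
Here μ(1−μ) = 0.68×0.32 = 0.2176, and 0.066 < 0.2176.

Yes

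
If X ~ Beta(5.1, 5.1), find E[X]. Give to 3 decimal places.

The Beta mean is α/(α+β) = 5.1/(5.1+5.1) = 0.500.

0.500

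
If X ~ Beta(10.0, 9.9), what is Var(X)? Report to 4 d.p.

0.0120

μ = 10.0/19.9 = 0.502513; Var = μ(1−μ)/(α+β+1) = 0.2499937/20.9 = 0.0120.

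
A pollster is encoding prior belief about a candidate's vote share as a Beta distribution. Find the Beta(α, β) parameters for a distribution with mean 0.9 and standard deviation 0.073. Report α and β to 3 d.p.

Variance = 0.073² = 0.005329. The moment-matching identity α+β = μ(1−μ)/Var − 1 gives
α+β = 0.09/0.005329 − 1 = 15.8887, so α = μ·15.8887 = 14.300 and β = (1−μ)·15.8887 = 1.589.

α = 14.300, β = 1.589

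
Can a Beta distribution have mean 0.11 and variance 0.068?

Yes

A Beta with mean μ has variance μ(1−μ)/(α+β+1) < μ(1−μ).
Here μ(1−μ) = 0.11×0.89 = 0.0979, and 0.068 < 0.0979.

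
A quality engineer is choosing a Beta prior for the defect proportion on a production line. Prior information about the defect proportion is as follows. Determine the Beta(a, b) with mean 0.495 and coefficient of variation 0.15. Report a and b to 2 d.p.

a = 21.95, b = 22.39

Var = (CV·μ)² = (0.15×0.495)² = 0.005513.
a+b = μ(1−μ)/Var − 1 = 0.249975/0.005513 − 1 = 44.3423.
Thus a = 0.495·44.3423 = 21.95 and b = 0.505·44.3423 = 22.39.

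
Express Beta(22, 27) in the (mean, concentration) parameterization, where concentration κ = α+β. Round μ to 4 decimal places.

μ = 0.4490, κ = 49

κ = α+β = 22+27 = 49; μ = α/κ = 22/49 = 0.4490.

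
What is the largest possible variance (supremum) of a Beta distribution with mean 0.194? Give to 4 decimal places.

For fixed mean μ the Beta variance is μ(1−μ)/(α+β+1), increasing as α+β decreases.
Its least upper bound (not attained) is μ(1−μ) = 0.194·0.806 = 0.1564.

0.1564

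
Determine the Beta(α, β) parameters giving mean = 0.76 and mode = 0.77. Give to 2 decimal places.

With s = α+β: μ = α/s and mode = (α−1)/(s−2). Eliminating α = μs,
μs − 1 = m(s−2) ⇒ s(μ−m) = 1−2m ⇒ s = -0.54/-0.01 = 54.0000.
So α = μs = 41.04, β = (1−μ)s = 12.96.

α = 41.04, β = 12.96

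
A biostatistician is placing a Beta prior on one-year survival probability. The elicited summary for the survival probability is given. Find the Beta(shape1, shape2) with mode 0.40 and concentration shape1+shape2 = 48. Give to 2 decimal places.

shape1 = 19.40, shape2 = 28.60

Mode = (shape1−1)/(κ−2) with κ = shape1+shape2, so shape1−1 = 0.40·46 = 18.40.
shape1 = 19.40; shape2 = κ − shape1 = 28.60.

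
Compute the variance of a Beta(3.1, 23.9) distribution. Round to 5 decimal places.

0.00363

Var = αβ/[(α+β)²(α+β+1)] = (3.1×23.9)/(27.0²×28.0) = 74.09/20412.000 = 0.00363.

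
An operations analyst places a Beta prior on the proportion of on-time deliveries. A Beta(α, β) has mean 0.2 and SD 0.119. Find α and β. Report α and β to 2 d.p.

α = 2.06, β = 8.24

First σ² = 0.014161. Setting α = μn, β = (1−μ)n with n = α+β,
μ(1−μ)/(n+1) = 0.014161 ⇒ n+1 = 0.16/0.014161 = 11.2986 ⇒ n = 10.2986.
Hence α = 0.2×10.2986 = 2.06, β = 0.8×10.2986 = 8.24.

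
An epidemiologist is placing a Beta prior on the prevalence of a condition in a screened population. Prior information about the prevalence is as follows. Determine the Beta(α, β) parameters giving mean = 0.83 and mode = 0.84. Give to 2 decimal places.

α = 56.44, β = 11.56

Let s = α+β. Mean gives α = μs = 0.83s; mode gives (α−1)/(s−2) = 0.84.
Substituting: 0.83s − 1 = 0.84(s−2) = 0.84s − 1.68, so -0.01s = -0.68 and s = 68.0000.
Then α = 0.83×68.0000 = 56.44 and β = s−α = 11.56.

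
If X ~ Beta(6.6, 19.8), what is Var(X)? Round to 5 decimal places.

Var = αβ/[(α+β)²(α+β+1)] = (6.6×19.8)/(26.4²×27.4) = 130.68/19096.704 = 0.00684.

0.00684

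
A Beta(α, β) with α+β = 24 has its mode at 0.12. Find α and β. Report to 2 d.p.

α = 3.64, β = 20.36

Mode = (α−1)/(κ−2) with κ = α+β, so α−1 = 0.12·22 = 2.64.
α = 3.64; β = κ − α = 20.36.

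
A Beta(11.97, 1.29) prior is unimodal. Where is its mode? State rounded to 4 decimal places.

0.9742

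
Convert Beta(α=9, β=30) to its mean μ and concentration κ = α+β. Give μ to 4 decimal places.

μ = 0.2308, κ = 39

κ = α+β = 9+30 = 39; μ = α/κ = 9/39 = 0.2308.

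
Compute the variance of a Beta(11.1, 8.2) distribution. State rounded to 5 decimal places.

μ = 11.1/19.3 = 0.575130; Var = μ(1−μ)/(α+β+1) = 0.2443556/20.3 = 0.01204.

0.01204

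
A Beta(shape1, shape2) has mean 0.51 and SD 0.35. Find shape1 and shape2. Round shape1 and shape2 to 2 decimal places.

First σ² = 0.1225. Setting shape1 = μn, shape2 = (1−μ)n with n = shape1+shape2,
μ(1−μ)/(n+1) = 0.1225 ⇒ n+1 = 0.2499/0.1225 = 2.0400 ⇒ n = 1.0400.
Hence shape1 = 0.51×1.0400 = 0.53, shape2 = 0.49×1.0400 = 0.51.

shape1 = 0.53, shape2 = 0.51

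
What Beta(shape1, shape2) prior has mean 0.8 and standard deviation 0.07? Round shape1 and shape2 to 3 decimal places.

shape1 = 25.322, shape2 = 6.331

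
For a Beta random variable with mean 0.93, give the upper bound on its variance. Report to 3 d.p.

0.065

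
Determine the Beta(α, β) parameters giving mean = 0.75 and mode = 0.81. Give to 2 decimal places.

α = 7.75, β = 2.58

With s = α+β: μ = α/s and mode = (α−1)/(s−2). Eliminating α = μs,
μs − 1 = m(s−2) ⇒ s(μ−m) = 1−2m ⇒ s = -0.62/-0.06 = 10.3333.
So α = μs = 7.75, β = (1−μ)s = 2.58.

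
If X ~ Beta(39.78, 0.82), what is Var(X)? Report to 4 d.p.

α+β = 40.60 and αβ = 32.6196, so Var = αβ/[(α+β)²(α+β+1)] = 32.6196/68571.776000 = 0.0005.

0.0005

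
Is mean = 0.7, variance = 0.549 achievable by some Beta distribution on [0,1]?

The Beta variance bound is σ² < μ(1−μ).
Here μ(1−μ) = 0.7×0.3 = 0.21, and 0.549 ≥ 0.21.

No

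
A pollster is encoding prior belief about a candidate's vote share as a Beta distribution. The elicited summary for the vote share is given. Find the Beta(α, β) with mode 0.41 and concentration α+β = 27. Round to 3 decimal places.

α = 11.250, β = 15.750

For α,β>1 the mode is (α−1)/(α+β−2), so α = mode·(κ−2)+1 = 0.41×25+1 = 11.250.
And β = (1−mode)·(κ−2)+1 = 0.59×25+1 = 15.750.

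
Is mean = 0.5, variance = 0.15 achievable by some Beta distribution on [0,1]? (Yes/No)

Yes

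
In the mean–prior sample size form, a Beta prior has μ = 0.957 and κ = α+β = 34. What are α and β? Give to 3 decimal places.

α = μκ = 0.957×34 = 32.538 and β = (1−μ)κ = 0.043×34 = 1.462.

α = 32.538, β = 1.462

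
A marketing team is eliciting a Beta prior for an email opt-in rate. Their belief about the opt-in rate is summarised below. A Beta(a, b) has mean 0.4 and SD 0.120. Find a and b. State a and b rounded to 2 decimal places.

Variance = 0.120² = 0.014400. The moment-matching identity a+b = μ(1−μ)/Var − 1 gives
a+b = 0.24/0.014400 − 1 = 15.6667, so a = μ·15.6667 = 6.27 and b = (1−μ)·15.6667 = 9.40.

a = 6.27, b = 9.40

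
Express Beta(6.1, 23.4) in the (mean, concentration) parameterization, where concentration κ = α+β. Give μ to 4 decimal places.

μ = 0.2068, κ = 29.5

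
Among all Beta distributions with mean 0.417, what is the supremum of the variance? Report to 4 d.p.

0.2431

For fixed mean μ the Beta variance is μ(1−μ)/(α+β+1), increasing as α+β decreases.
Its least upper bound (not attained) is μ(1−μ) = 0.417·0.583 = 0.2431.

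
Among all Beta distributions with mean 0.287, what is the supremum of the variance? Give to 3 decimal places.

Var = μ(1−μ)/(α+β+1), which approaches μ(1−μ) as α+β → 0.
So the supremum is μ(1−μ) = 0.287×0.713 = 0.205.

0.205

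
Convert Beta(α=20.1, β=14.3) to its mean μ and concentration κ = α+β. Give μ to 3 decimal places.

κ = α+β = 20.1+14.3 = 34.4; μ = α/κ = 20.1/34.4 = 0.584.

μ = 0.584, κ = 34.4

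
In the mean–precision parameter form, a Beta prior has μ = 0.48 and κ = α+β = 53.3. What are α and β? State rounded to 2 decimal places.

α = μκ = 0.48×53.3 = 25.58 and β = (1−μ)κ = 0.52×53.3 = 27.72.

α = 25.58, β = 27.72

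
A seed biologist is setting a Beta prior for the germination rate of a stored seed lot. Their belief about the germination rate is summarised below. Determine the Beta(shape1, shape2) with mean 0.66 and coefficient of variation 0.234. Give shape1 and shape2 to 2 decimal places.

σ = CV·μ = 0.234×0.66 = 0.15444, so σ² = 0.023852.
s+1 = μ(1−μ)/σ² = 0.2244/0.023852 = 9.4081, so s = shape1+shape2 = 8.4081.
shape1 = μs = 5.55, shape2 = (1−μ)s = 2.86.

shape1 = 5.55, shape2 = 2.86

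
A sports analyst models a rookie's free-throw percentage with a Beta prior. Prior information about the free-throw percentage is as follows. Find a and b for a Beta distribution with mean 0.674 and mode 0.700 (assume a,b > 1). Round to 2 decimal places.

a = 10.37, b = 5.02

Let s = a+b. Mean gives a = μs = 0.674s; mode gives (a−1)/(s−2) = 0.700.
Substituting: 0.674s − 1 = 0.700(s−2) = 0.700s − 1.400, so -0.026s = -0.400 and s = 15.3846.
Then a = 0.674×15.3846 = 10.37 and b = s−a = 5.02.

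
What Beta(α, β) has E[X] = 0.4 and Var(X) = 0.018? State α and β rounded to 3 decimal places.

α = 4.933, β = 7.400

By moment matching, α+β = μ(1−μ)/σ² − 1 = (0.4·0.6)/0.018 − 1 = 13.3333 − 1 = 12.3333.
Since α/(α+β) = μ, α = 0.4·12.3333 = 4.933 and β = 0.6·12.3333 = 7.400.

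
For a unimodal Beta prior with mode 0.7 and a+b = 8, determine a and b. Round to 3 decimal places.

For a,b>1 the mode is (a−1)/(a+b−2), so a = mode·(κ−2)+1 = 0.7×6+1 = 5.200.
And b = (1−mode)·(κ−2)+1 = 0.3×6+1 = 2.800.

a = 5.200, b = 2.800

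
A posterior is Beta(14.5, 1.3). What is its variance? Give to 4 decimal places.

0.0045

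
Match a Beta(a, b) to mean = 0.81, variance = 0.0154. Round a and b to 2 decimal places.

Let s = a+b. The Beta variance is μ(1−μ)/(s+1).
So s+1 = μ(1−μ)/σ² = (0.81×0.19)/0.0154 = 0.1539/0.0154 = 9.9935, giving s = 8.9935.
Then a = μs = 0.81×8.9935 = 7.28 and b = (1−μ)s = 0.19×8.9935 = 1.71.

a = 7.28, b = 1.71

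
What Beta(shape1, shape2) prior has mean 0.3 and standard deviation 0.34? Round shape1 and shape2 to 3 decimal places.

shape1 = 0.245, shape2 = 0.572

Variance = 0.34² = 0.1156. The moment-matching identity shape1+shape2 = μ(1−μ)/Var − 1 gives
shape1+shape2 = 0.21/0.1156 − 1 = 0.8166, so shape1 = μ·0.8166 = 0.245 and shape2 = (1−μ)·0.8166 = 0.572.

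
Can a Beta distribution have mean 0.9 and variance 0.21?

No

A Beta with mean μ has variance μ(1−μ)/(α+β+1) < μ(1−μ).
Here μ(1−μ) = 0.9×0.1 = 0.09, and 0.21 ≥ 0.09.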